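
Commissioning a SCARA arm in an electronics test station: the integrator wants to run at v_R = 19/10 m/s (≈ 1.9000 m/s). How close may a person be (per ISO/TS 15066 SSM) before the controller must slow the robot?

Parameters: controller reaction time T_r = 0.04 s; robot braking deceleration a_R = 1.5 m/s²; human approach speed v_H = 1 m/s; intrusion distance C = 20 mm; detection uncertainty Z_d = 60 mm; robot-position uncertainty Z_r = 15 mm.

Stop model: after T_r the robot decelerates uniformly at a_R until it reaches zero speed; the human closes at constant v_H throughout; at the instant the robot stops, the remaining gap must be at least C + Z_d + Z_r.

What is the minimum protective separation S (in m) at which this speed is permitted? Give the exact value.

braking lasts T_s = (19/10)/(3/2) = 1.2667 s
robot in T_r: 1.9000·0.0400 = 0.0760 m
robot covers 1.9000·1.2667 − ½·1.5000·1.2667² = 1.2033 m while stopping
human over T_r+T_s: 1.0000·(0.0400+1.2667) = 1.3067 m
margins: 0.0200+0.0600+0.0150 = 0.0950 m
S_min ≈ 0.0760+1.2033+1.3067+0.0950  ⇒  S_min = 2681/1000 m

S_min = 2681/1000 m = 2.6810 m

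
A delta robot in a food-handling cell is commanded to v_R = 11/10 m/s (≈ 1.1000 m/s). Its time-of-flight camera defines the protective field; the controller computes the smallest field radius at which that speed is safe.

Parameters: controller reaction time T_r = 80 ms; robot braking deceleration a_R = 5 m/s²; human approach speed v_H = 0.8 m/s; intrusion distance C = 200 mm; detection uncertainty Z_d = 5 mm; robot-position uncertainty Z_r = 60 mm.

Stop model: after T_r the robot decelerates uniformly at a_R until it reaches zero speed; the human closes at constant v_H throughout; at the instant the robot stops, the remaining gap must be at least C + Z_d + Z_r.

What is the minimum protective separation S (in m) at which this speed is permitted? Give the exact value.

S_min = 357/500 m = 0.7140 m

braking lasts T_s = (11/10)/5 = 0.2200 s
robot in T_r: 1.1000·0.0800 = 0.0880 m
robot under decel: 1.1000²/(2·5.0000) = 0.1210 m
human over T_r+T_s: 0.8000·(0.0800+0.2200) = 0.2400 m
C+Z_d+Z_r = 0.2000+0.0050+0.0600 = 0.2650 m
S_min ≈ 0.0880+0.1210+0.2400+0.2650  ⇒  S_min = 357/500 m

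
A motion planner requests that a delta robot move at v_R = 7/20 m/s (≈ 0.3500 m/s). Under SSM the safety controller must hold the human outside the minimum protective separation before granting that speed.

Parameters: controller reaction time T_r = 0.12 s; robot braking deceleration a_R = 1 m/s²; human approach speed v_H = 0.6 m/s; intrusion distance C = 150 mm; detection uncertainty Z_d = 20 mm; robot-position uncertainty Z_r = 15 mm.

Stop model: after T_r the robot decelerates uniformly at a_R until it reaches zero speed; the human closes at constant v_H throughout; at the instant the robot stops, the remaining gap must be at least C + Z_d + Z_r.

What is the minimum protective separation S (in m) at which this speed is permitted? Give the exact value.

braking lasts T_s = (7/20)/1 = 0.3500 s
robot in T_r: 0.3500·0.1200 = 0.0420 m
robot covers 0.3500·0.3500 − ½·1.0000·0.3500² = 0.0612 m while stopping
human closes 0.6000·0.4700 = 0.2820 m
margins: 0.1500+0.0200+0.0150 = 0.1850 m
S_min ≈ 0.0420+0.0612+0.2820+0.1850  ⇒  S_min = 2281/4000 m

S_min = 2281/4000 m = 0.5703 m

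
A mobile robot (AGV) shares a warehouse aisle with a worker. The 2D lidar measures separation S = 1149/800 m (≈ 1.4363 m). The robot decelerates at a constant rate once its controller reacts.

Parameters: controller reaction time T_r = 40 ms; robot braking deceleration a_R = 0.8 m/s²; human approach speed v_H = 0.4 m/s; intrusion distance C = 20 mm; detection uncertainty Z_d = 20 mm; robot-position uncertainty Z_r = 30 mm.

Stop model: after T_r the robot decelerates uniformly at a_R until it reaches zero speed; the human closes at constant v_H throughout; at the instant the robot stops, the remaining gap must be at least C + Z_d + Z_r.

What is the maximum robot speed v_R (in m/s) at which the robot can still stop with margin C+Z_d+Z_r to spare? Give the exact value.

collect terms ⇒ (5/8)·v_R² + (27/50)·v_R + (-5401/4000) = 0
  disc = (27/50)² − 4·(5/8)·(-5401/4000) = 146689/40000 ; √disc = 383/200
  v_R = (−(27/50) + 383/200) / (2·(5/8)) = 11/10 m/s
check:
braking lasts T_s = (11/10)/(4/5) = 1.3750 s
robot in T_r: 1.1000·0.0400 = 0.0440 m
braking distance = 1.1000²/(2·0.8000) = 0.7562 m
person approaches 0.4000·(0.0400+1.3750) = 0.5660 m
residual clearance needed = 0.0200+0.0200+0.0300 = 0.0700 m
sum ≈ 0.0440+0.7562+0.5660+0.0700 ≈ 1.4363 m = S ✓

v_R_max = 11/10 m/s = 1.1000 m/s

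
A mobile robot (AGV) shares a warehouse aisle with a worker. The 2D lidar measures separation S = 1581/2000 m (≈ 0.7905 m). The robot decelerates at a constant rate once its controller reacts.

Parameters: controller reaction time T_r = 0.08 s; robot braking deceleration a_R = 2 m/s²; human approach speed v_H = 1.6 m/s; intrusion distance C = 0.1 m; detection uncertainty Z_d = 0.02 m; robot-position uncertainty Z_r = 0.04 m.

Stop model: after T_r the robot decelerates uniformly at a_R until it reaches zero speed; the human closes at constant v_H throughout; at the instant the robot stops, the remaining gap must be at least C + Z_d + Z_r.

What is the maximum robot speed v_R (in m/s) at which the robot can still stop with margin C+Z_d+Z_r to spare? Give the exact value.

at the boundary: (1/4)·v² + (22/25)·v + (-201/400) = 0
  disc = (22/25)² − 4·(1/4)·(-201/400) = 12769/10000 ; √disc = 113/100
  v_R = (−(22/25) + 113/100) / (2·(1/4)) = 1/2 m/s
check:
T_s = v_R/a_R = (1/2)/2 = 0.2500 s
robot in T_r: 0.5000·0.0800 = 0.0400 m
robot covers 0.5000·0.2500 − ½·2.0000·0.2500² = 0.0625 m while stopping
human over T_r+T_s: 1.6000·(0.0800+0.2500) = 0.5280 m
C+Z_d+Z_r = 0.1000+0.0200+0.0400 = 0.1600 m
sum ≈ 0.0400+0.0625+0.5280+0.1600 ≈ 0.7905 m = S ✓

v_R_max = 1/2 m/s = 0.5000 m/s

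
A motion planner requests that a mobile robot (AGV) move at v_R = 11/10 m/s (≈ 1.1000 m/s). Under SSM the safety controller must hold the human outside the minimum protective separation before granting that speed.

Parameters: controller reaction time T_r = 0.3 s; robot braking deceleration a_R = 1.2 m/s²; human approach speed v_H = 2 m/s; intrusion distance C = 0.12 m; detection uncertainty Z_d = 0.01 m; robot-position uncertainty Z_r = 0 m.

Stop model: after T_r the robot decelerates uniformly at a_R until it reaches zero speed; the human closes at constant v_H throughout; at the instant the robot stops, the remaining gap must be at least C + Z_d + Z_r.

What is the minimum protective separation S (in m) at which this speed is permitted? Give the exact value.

S_min = 1359/400 m = 3.3975 m

stop time T_s = (11/10)/(6/5) = 0.9167 s
robot in T_r: 1.1000·0.3000 = 0.3300 m
robot covers 1.1000·0.9167 − ½·1.2000·0.9167² = 0.5042 m while stopping
human over T_r+T_s: 2.0000·(0.3000+0.9167) = 2.4333 m
margins: 0.1200+0.0100+0.0000 = 0.1300 m
S_min ≈ 0.3300+0.5042+2.4333+0.1300  ⇒  S_min = 1359/400 m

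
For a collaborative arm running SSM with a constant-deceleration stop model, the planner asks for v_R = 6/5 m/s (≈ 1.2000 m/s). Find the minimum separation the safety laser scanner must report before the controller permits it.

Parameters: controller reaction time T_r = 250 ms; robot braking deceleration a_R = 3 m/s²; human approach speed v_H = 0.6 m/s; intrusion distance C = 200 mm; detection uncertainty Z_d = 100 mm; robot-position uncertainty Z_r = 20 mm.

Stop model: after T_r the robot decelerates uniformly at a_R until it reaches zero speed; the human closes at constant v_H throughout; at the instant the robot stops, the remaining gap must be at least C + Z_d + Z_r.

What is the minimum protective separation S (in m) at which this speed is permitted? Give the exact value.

braking lasts T_s = (6/5)/3 = 0.4000 s
robot covers v_R·T_r = 1.2000·0.2500 = 0.3000 m before braking
robot covers 1.2000·0.4000 − ½·3.0000·0.4000² = 0.2400 m while stopping
person approaches 0.6000·(0.2500+0.4000) = 0.3900 m
residual clearance needed = 0.2000+0.1000+0.0200 = 0.3200 m
S_min ≈ 0.3000+0.2400+0.3900+0.3200  ⇒  S_min = 5/4 m

S_min = 5/4 m = 1.2500 m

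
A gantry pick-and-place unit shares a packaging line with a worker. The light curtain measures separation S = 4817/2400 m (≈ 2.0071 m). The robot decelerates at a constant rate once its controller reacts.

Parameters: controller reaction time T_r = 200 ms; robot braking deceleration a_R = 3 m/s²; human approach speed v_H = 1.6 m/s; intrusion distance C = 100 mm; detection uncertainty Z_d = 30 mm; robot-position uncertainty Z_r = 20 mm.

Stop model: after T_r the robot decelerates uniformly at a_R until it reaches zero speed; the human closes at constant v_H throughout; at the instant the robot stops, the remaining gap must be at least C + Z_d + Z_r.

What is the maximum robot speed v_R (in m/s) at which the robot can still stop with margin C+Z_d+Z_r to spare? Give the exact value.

at the boundary: (1/6)·v² + (11/15)·v + (-3689/2400) = 0
  disc = (11/15)² − 4·(1/6)·(-3689/2400) = 25/16 ; √disc = 5/4
  v_R = (−(11/15) + 5/4) / (2·(1/6)) = 31/20 m/s
check:
T_s = v_R/a_R = (31/20)/3 = 0.5167 s
reaction-phase robot travel = 1.5500·0.2000 = 0.3100 m
robot under decel: 1.5500²/(2·3.0000) = 0.4004 m
person approaches 1.6000·(0.2000+0.5167) = 1.1467 m
residual clearance needed = 0.1000+0.0300+0.0200 = 0.1500 m
sum ≈ 0.3100+0.4004+1.1467+0.1500 ≈ 2.0071 m = S ✓

v_R_max = 31/20 m/s = 1.5500 m/s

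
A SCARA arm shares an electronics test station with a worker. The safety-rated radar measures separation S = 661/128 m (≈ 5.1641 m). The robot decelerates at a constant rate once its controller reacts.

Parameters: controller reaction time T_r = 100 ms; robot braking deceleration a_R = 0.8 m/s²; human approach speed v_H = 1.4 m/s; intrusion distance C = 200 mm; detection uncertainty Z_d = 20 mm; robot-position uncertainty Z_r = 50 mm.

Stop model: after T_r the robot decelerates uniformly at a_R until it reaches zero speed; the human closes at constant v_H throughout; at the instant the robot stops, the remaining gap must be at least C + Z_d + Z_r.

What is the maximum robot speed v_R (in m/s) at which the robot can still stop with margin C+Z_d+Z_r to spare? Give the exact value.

at the boundary: (5/8)·v² + (37/20)·v + (-15213/3200) = 0
  disc = (37/20)² − 4·(5/8)·(-15213/3200) = 97969/6400 ; √disc = 313/80
  v_R = (−(37/20) + 313/80) / (2·(5/8)) = 33/20 m/s
check:
stop time T_s = (33/20)/(4/5) = 2.0625 s
robot in T_r: 1.6500·0.1000 = 0.1650 m
robot covers 1.6500·2.0625 − ½·0.8000·2.0625² = 1.7016 m while stopping
person approaches 1.4000·(0.1000+2.0625) = 3.0275 m
margins: 0.2000+0.0200+0.0500 = 0.2700 m
sum ≈ 0.1650+1.7016+3.0275+0.2700 ≈ 5.1641 m = S ✓

v_R_max = 33/20 m/s = 1.6500 m/s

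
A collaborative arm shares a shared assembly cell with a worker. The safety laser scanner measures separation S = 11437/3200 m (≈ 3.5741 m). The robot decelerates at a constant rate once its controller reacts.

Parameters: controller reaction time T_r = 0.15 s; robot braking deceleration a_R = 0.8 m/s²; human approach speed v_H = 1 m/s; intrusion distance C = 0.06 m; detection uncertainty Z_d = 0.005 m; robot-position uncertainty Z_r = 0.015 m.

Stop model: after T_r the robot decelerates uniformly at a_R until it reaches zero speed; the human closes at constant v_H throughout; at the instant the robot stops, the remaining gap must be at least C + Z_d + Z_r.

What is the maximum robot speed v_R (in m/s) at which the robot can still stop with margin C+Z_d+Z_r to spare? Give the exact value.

v_R_max = 29/20 m/s = 1.4500 m/s

collect terms ⇒ (5/8)·v_R² + (7/5)·v_R + (-10701/3200) = 0
  disc = (7/5)² − 4·(5/8)·(-10701/3200) = 66049/6400 ; √disc = 257/80
  v_R = (−(7/5) + 257/80) / (2·(5/8)) = 29/20 m/s
check:
stop time T_s = (29/20)/(4/5) = 1.8125 s
reaction-phase robot travel = 1.4500·0.1500 = 0.2175 m
robot under decel: 1.4500²/(2·0.8000) = 1.3141 m
person approaches 1.0000·(0.1500+1.8125) = 1.9625 m
residual clearance needed = 0.0600+0.0050+0.0150 = 0.0800 m
sum ≈ 0.2175+1.3141+1.9625+0.0800 ≈ 3.5741 m = S ✓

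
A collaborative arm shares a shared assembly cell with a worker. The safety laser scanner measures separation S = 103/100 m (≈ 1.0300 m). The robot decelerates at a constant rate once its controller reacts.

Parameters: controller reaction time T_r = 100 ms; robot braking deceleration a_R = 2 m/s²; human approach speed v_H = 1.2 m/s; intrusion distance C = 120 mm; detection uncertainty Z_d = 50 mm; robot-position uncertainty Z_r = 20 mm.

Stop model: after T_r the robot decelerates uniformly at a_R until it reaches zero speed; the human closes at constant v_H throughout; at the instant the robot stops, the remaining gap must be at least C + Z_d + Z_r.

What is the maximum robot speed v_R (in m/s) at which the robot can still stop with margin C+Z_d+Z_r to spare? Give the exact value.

quadratic (1/4)·v² + (7/10)·v + (-18/25) = 0
  disc = (7/10)² − 4·(1/4)·(-18/25) = 121/100 ; √disc = 11/10
  v_R = (−(7/10) + 11/10) / (2·(1/4)) = 4/5 m/s
check:
braking lasts T_s = (4/5)/2 = 0.4000 s
robot covers v_R·T_r = 0.8000·0.1000 = 0.0800 m before braking
robot covers 0.8000·0.4000 − ½·2.0000·0.4000² = 0.1600 m while stopping
person approaches 1.2000·(0.1000+0.4000) = 0.6000 m
residual clearance needed = 0.1200+0.0500+0.0200 = 0.1900 m
sum ≈ 0.0800+0.1600+0.6000+0.1900 ≈ 1.0300 m = S ✓

v_R_max = 4/5 m/s = 0.8000 m/s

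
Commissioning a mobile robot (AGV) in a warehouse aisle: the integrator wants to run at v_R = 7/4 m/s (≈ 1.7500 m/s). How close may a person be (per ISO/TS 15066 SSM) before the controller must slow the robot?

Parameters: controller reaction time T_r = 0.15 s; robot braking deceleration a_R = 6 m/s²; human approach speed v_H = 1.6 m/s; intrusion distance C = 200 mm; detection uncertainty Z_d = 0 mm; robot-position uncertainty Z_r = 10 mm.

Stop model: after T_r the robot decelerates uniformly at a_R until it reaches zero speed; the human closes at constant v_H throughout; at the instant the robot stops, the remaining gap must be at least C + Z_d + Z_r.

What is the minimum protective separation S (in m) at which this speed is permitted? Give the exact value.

T_s = v_R/a_R = (7/4)/6 = 0.2917 s
robot in T_r: 1.7500·0.1500 = 0.2625 m
braking distance = 1.7500²/(2·6.0000) = 0.2552 m
human over T_r+T_s: 1.6000·(0.1500+0.2917) = 0.7067 m
residual clearance needed = 0.2000+0.0000+0.0100 = 0.2100 m
S_min ≈ 0.2625+0.2552+0.7067+0.2100  ⇒  S_min = 459/320 m

S_min = 459/320 m = 1.4344 m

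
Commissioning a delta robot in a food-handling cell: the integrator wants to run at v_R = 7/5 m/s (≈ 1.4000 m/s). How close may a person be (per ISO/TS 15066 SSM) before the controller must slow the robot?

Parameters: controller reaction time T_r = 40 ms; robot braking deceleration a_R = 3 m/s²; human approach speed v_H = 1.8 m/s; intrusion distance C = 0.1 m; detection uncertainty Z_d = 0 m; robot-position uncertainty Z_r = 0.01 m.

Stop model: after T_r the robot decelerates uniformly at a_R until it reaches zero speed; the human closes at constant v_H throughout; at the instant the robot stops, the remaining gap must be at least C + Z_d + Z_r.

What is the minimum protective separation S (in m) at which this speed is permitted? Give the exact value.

S_min = 2107/1500 m = 1.4047 m

T_s = v_R/a_R = (7/5)/3 = 0.4667 s
robot in T_r: 1.4000·0.0400 = 0.0560 m
braking distance = 1.4000²/(2·3.0000) = 0.3267 m
person approaches 1.8000·(0.0400+0.4667) = 0.9120 m
margins: 0.1000+0.0000+0.0100 = 0.1100 m
S_min ≈ 0.0560+0.3267+0.9120+0.1100  ⇒  S_min = 2107/1500 m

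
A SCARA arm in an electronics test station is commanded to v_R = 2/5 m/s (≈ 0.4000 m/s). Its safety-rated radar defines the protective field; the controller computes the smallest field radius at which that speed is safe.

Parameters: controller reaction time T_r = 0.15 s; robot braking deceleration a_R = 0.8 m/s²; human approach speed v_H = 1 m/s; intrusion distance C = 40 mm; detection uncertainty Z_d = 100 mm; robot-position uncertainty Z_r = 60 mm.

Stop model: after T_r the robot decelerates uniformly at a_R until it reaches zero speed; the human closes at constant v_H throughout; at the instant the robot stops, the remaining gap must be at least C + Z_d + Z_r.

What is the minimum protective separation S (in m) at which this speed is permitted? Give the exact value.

stop time T_s = (2/5)/(4/5) = 0.5000 s
reaction-phase robot travel = 0.4000·0.1500 = 0.0600 m
braking distance = 0.4000²/(2·0.8000) = 0.1000 m
human over T_r+T_s: 1.0000·(0.1500+0.5000) = 0.6500 m
residual clearance needed = 0.0400+0.1000+0.0600 = 0.2000 m
S_min ≈ 0.0600+0.1000+0.6500+0.2000  ⇒  S_min = 101/100 m

S_min = 101/100 m = 1.0100 m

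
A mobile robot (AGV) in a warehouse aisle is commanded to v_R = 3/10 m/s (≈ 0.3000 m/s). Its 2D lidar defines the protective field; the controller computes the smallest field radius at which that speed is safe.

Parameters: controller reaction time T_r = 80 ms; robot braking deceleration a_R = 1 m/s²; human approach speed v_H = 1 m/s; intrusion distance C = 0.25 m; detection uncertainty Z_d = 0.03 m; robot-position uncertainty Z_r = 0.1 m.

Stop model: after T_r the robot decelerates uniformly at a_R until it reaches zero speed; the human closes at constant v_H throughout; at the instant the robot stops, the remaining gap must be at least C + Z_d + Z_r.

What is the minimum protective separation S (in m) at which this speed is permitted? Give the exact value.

stop time T_s = (3/10)/1 = 0.3000 s
robot covers v_R·T_r = 0.3000·0.0800 = 0.0240 m before braking
robot under decel: 0.3000²/(2·1.0000) = 0.0450 m
human closes 1.0000·0.3800 = 0.3800 m
residual clearance needed = 0.2500+0.0300+0.1000 = 0.3800 m
S_min ≈ 0.0240+0.0450+0.3800+0.3800  ⇒  S_min = 829/1000 m

S_min = 829/1000 m = 0.8290 m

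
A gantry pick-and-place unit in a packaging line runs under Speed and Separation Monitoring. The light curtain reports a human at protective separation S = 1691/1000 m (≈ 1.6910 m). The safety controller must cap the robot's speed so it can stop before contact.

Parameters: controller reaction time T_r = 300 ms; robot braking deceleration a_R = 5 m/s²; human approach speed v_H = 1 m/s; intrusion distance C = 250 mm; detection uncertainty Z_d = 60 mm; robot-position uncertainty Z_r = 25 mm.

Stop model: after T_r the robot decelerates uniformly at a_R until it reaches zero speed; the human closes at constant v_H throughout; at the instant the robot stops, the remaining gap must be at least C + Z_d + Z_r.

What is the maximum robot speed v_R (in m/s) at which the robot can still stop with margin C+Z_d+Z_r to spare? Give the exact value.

v_R_max = 8/5 m/s = 1.6000 m/s

collect terms ⇒ (1/10)·v_R² + (1/2)·v_R + (-132/125) = 0
  disc = (1/2)² − 4·(1/10)·(-132/125) = 1681/2500 ; √disc = 41/50
  v_R = (−(1/2) + 41/50) / (2·(1/10)) = 8/5 m/s
check:
braking lasts T_s = (8/5)/5 = 0.3200 s
reaction-phase robot travel = 1.6000·0.3000 = 0.4800 m
robot under decel: 1.6000²/(2·5.0000) = 0.2560 m
human closes 1.0000·0.6200 = 0.6200 m
margins: 0.2500+0.0600+0.0250 = 0.3350 m
sum ≈ 0.4800+0.2560+0.6200+0.3350 ≈ 1.6910 m = S ✓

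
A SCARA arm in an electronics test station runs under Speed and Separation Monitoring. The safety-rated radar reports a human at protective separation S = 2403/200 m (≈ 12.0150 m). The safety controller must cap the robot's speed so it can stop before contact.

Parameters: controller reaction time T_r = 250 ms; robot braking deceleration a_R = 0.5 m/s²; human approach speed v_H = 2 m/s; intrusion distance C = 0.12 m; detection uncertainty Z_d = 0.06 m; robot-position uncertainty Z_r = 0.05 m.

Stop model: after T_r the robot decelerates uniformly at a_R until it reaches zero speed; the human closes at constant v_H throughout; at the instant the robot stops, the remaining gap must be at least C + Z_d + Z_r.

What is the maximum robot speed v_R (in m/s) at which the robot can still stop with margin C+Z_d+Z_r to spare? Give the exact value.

v_R_max = 37/20 m/s = 1.8500 m/s

at the boundary: (1)·v² + (17/4)·v + (-2257/200) = 0
  disc = (17/4)² − 4·(1)·(-2257/200) = 25281/400 ; √disc = 159/20
  v_R = (−(17/4) + 159/20) / (2·(1)) = 37/20 m/s
check:
stop time T_s = (37/20)/(1/2) = 3.7000 s
robot covers v_R·T_r = 1.8500·0.2500 = 0.4625 m before braking
braking distance = 1.8500²/(2·0.5000) = 3.4225 m
human over T_r+T_s: 2.0000·(0.2500+3.7000) = 7.9000 m
margins: 0.1200+0.0600+0.0500 = 0.2300 m
sum ≈ 0.4625+3.4225+7.9000+0.2300 ≈ 12.0150 m = S ✓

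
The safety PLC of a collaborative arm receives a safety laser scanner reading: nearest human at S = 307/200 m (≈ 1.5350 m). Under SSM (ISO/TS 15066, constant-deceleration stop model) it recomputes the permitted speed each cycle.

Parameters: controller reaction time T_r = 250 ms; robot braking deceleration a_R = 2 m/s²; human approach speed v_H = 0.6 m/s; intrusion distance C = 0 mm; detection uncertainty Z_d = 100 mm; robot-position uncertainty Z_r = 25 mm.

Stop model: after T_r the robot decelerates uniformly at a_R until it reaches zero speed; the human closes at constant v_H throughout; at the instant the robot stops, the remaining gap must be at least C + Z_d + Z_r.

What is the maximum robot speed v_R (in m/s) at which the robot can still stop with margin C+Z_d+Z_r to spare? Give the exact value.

at the boundary: (1/4)·v² + (11/20)·v + (-63/50) = 0
  disc = (11/20)² − 4·(1/4)·(-63/50) = 25/16 ; √disc = 5/4
  v_R = (−(11/20) + 5/4) / (2·(1/4)) = 7/5 m/s
check:
stop time T_s = (7/5)/2 = 0.7000 s
reaction-phase robot travel = 1.4000·0.2500 = 0.3500 m
robot covers 1.4000·0.7000 − ½·2.0000·0.7000² = 0.4900 m while stopping
human closes 0.6000·0.9500 = 0.5700 m
C+Z_d+Z_r = 0.0000+0.1000+0.0250 = 0.1250 m
sum ≈ 0.3500+0.4900+0.5700+0.1250 ≈ 1.5350 m = S ✓

v_R_max = 7/5 m/s = 1.4000 m/s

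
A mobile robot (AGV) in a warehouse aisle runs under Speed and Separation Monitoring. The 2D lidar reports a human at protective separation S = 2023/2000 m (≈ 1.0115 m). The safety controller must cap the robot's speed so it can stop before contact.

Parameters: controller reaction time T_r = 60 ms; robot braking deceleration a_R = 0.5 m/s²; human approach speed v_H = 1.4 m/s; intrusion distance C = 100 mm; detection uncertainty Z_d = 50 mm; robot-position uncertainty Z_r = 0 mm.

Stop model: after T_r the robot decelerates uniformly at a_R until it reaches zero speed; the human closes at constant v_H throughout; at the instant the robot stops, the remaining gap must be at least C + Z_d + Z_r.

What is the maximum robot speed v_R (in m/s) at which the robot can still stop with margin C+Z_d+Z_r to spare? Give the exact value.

collect terms ⇒ (1)·v_R² + (143/50)·v_R + (-311/400) = 0
  disc = (143/50)² − 4·(1)·(-311/400) = 7056/625 ; √disc = 84/25
  v_R = (−(143/50) + 84/25) / (2·(1)) = 1/4 m/s
check:
stop time T_s = (1/4)/(1/2) = 0.5000 s
robot in T_r: 0.2500·0.0600 = 0.0150 m
robot covers 0.2500·0.5000 − ½·0.5000·0.5000² = 0.0625 m while stopping
human over T_r+T_s: 1.4000·(0.0600+0.5000) = 0.7840 m
margins: 0.1000+0.0500+0.0000 = 0.1500 m
sum ≈ 0.0150+0.0625+0.7840+0.1500 ≈ 1.0115 m = S ✓

v_R_max = 1/4 m/s = 0.2500 m/s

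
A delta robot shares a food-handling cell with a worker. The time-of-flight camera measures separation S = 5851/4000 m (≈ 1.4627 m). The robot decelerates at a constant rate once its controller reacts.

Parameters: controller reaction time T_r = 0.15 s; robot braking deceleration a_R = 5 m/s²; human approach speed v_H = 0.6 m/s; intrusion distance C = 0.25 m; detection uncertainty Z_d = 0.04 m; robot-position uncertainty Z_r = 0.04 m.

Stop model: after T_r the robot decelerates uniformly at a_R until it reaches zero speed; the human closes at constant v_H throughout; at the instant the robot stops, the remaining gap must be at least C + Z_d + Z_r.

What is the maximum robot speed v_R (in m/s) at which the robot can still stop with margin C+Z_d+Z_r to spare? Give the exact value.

at the boundary: (1/10)·v² + (27/100)·v + (-4171/4000) = 0
  disc = (27/100)² − 4·(1/10)·(-4171/4000) = 49/100 ; √disc = 7/10
  v_R = (−(27/100) + 7/10) / (2·(1/10)) = 43/20 m/s
check:
T_s = v_R/a_R = (43/20)/5 = 0.4300 s
robot covers v_R·T_r = 2.1500·0.1500 = 0.3225 m before braking
robot under decel: 2.1500²/(2·5.0000) = 0.4622 m
human closes 0.6000·0.5800 = 0.3480 m
margins: 0.2500+0.0400+0.0400 = 0.3300 m
sum ≈ 0.3225+0.4622+0.3480+0.3300 ≈ 1.4627 m = S ✓

v_R_max = 43/20 m/s = 2.1500 m/s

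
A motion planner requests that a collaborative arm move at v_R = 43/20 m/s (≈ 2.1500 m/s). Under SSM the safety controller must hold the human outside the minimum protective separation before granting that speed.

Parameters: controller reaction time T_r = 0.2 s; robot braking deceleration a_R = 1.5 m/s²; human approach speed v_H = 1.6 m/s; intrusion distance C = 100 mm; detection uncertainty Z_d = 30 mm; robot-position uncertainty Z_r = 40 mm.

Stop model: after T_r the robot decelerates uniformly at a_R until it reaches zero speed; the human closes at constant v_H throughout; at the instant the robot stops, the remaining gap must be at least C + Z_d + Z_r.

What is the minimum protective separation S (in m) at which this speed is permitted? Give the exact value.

T_s = v_R/a_R = (43/20)/(3/2) = 1.4333 s
robot covers v_R·T_r = 2.1500·0.2000 = 0.4300 m before braking
robot covers 2.1500·1.4333 − ½·1.5000·1.4333² = 1.5408 m while stopping
human closes 1.6000·1.6333 = 2.6133 m
residual clearance needed = 0.1000+0.0300+0.0400 = 0.1700 m
S_min ≈ 0.4300+1.5408+2.6133+0.1700  ⇒  S_min = 1141/240 m

S_min = 1141/240 m = 4.7542 m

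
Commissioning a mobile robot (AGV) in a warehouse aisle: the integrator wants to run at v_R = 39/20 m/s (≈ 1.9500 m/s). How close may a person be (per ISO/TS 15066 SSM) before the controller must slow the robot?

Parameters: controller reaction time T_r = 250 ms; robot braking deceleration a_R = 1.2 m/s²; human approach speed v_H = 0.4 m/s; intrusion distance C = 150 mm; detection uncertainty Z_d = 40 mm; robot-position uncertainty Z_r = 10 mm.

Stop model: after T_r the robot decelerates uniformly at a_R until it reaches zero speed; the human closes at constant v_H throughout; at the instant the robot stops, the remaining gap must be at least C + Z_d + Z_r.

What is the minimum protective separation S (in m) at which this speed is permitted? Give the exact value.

S_min = 967/320 m = 3.0219 m

T_s = v_R/a_R = (39/20)/(6/5) = 1.6250 s
reaction-phase robot travel = 1.9500·0.2500 = 0.4875 m
braking distance = 1.9500²/(2·1.2000) = 1.5844 m
human closes 0.4000·1.8750 = 0.7500 m
margins: 0.1500+0.0400+0.0100 = 0.2000 m
S_min ≈ 0.4875+1.5844+0.7500+0.2000  ⇒  S_min = 967/320 m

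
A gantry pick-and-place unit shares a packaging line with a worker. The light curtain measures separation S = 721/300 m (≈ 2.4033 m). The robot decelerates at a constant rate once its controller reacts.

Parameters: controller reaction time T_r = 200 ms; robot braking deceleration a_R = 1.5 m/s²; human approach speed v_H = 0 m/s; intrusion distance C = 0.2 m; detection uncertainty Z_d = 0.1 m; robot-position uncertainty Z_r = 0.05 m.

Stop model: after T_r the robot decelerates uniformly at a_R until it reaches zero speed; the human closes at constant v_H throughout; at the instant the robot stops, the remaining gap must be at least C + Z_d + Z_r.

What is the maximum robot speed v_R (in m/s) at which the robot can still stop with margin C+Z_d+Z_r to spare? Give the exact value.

at the boundary: (1/3)·v² + (1/5)·v + (-154/75) = 0
  disc = (1/5)² − 4·(1/3)·(-154/75) = 25/9 ; √disc = 5/3
  v_R = (−(1/5) + 5/3) / (2·(1/3)) = 11/5 m/s
check:
T_s = v_R/a_R = (11/5)/(3/2) = 1.4667 s
robot covers v_R·T_r = 2.2000·0.2000 = 0.4400 m before braking
braking distance = 2.2000²/(2·1.5000) = 1.6133 m
person approaches 0.0000·(0.2000+1.4667) = 0.0000 m
margins: 0.2000+0.1000+0.0500 = 0.3500 m
sum ≈ 0.4400+1.6133+0.0000+0.3500 ≈ 2.4033 m = S ✓

v_R_max = 11/5 m/s = 2.2000 m/s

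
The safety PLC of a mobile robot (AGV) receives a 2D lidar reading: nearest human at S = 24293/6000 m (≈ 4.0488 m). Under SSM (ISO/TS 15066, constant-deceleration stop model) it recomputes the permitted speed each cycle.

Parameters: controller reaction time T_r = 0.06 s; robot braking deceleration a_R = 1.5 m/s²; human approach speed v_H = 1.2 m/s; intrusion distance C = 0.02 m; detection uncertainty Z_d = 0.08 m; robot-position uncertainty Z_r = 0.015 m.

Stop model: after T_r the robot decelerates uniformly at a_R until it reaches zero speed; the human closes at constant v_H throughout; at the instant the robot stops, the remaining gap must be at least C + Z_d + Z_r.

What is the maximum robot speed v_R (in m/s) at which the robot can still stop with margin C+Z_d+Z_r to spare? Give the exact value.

collect terms ⇒ (1/3)·v_R² + (43/50)·v_R + (-23171/6000) = 0
  disc = (43/50)² − 4·(1/3)·(-23171/6000) = 33124/5625 ; √disc = 182/75
  v_R = (−(43/50) + 182/75) / (2·(1/3)) = 47/20 m/s
check:
stop time T_s = (47/20)/(3/2) = 1.5667 s
robot covers v_R·T_r = 2.3500·0.0600 = 0.1410 m before braking
braking distance = 2.3500²/(2·1.5000) = 1.8408 m
human closes 1.2000·1.6267 = 1.9520 m
margins: 0.0200+0.0800+0.0150 = 0.1150 m
sum ≈ 0.1410+1.8408+1.9520+0.1150 ≈ 4.0488 m = S ✓

v_R_max = 47/20 m/s = 2.3500 m/s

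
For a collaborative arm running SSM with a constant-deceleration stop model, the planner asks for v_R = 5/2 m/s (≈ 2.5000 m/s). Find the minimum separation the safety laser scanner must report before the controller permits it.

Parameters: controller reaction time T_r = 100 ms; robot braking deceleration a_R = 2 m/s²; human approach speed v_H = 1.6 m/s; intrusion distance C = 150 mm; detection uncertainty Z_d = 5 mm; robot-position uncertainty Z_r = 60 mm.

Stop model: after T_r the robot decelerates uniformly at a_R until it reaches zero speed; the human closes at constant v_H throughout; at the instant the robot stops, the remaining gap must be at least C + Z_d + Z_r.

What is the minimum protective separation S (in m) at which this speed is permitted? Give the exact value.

S_min = 67/16 m = 4.1875 m

stop time T_s = (5/2)/2 = 1.2500 s
reaction-phase robot travel = 2.5000·0.1000 = 0.2500 m
robot under decel: 2.5000²/(2·2.0000) = 1.5625 m
human closes 1.6000·1.3500 = 2.1600 m
C+Z_d+Z_r = 0.1500+0.0050+0.0600 = 0.2150 m
S_min ≈ 0.2500+1.5625+2.1600+0.2150  ⇒  S_min = 67/16 m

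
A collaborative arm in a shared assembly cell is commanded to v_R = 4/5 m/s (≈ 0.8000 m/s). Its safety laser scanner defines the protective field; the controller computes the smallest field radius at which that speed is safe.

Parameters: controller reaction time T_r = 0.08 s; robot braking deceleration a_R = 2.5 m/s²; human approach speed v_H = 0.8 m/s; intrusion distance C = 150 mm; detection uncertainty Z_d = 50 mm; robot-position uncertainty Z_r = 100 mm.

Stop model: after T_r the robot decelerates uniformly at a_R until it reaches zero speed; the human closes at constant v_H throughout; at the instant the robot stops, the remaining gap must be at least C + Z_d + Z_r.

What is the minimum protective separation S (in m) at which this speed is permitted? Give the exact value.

T_s = v_R/a_R = (4/5)/(5/2) = 0.3200 s
reaction-phase robot travel = 0.8000·0.0800 = 0.0640 m
braking distance = 0.8000²/(2·2.5000) = 0.1280 m
person approaches 0.8000·(0.0800+0.3200) = 0.3200 m
margins: 0.1500+0.0500+0.1000 = 0.3000 m
S_min ≈ 0.0640+0.1280+0.3200+0.3000  ⇒  S_min = 203/250 m

S_min = 203/250 m = 0.8120 m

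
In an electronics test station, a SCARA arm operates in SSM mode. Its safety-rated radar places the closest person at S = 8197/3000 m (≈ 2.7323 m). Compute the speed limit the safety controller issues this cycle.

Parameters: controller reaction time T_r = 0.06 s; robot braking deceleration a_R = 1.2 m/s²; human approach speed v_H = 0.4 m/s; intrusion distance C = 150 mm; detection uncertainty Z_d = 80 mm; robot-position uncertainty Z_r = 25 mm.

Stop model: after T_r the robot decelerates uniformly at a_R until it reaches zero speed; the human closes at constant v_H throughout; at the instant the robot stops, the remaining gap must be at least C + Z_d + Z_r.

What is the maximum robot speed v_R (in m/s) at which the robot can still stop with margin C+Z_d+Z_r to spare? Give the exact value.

collect terms ⇒ (5/12)·v_R² + (59/150)·v_R + (-184/75) = 0
  disc = (59/150)² − 4·(5/12)·(-184/75) = 10609/2500 ; √disc = 103/50
  v_R = (−(59/150) + 103/50) / (2·(5/12)) = 2 m/s
check:
T_s = v_R/a_R = 2/(6/5) = 1.6667 s
reaction-phase robot travel = 2.0000·0.0600 = 0.1200 m
braking distance = 2.0000²/(2·1.2000) = 1.6667 m
human over T_r+T_s: 0.4000·(0.0600+1.6667) = 0.6907 m
C+Z_d+Z_r = 0.1500+0.0800+0.0250 = 0.2550 m
sum ≈ 0.1200+1.6667+0.6907+0.2550 ≈ 2.7323 m = S ✓

v_R_max = 2 m/s = 2.0000 m/s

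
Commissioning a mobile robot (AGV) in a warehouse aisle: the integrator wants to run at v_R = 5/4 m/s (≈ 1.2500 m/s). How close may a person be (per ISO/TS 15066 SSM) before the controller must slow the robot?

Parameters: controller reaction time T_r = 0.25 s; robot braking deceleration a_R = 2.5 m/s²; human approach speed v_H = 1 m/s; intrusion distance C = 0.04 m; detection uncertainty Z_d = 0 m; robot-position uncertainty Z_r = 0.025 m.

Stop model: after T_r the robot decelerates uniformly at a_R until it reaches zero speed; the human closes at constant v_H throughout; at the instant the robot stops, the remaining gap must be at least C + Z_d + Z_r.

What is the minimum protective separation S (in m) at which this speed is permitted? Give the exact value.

stop time T_s = (5/4)/(5/2) = 0.5000 s
robot in T_r: 1.2500·0.2500 = 0.3125 m
braking distance = 1.2500²/(2·2.5000) = 0.3125 m
person approaches 1.0000·(0.2500+0.5000) = 0.7500 m
residual clearance needed = 0.0400+0.0000+0.0250 = 0.0650 m
S_min ≈ 0.3125+0.3125+0.7500+0.0650  ⇒  S_min = 36/25 m

S_min = 36/25 m = 1.4400 m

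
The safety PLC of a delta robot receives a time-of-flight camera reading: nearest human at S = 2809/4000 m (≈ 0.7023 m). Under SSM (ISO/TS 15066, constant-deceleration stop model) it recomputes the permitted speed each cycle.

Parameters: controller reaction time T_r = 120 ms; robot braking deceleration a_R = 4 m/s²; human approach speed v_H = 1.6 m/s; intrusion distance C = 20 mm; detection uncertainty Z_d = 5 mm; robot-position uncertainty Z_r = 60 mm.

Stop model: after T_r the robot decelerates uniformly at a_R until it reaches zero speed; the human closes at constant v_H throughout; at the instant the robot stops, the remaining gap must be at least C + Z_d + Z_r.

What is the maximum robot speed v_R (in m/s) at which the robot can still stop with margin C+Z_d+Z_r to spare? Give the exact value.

v_R_max = 7/10 m/s = 0.7000 m/s

at the boundary: (1/8)·v² + (13/25)·v + (-1701/4000) = 0
  disc = (13/25)² − 4·(1/8)·(-1701/4000) = 19321/40000 ; √disc = 139/200
  v_R = (−(13/25) + 139/200) / (2·(1/8)) = 7/10 m/s
check:
stop time T_s = (7/10)/4 = 0.1750 s
robot covers v_R·T_r = 0.7000·0.1200 = 0.0840 m before braking
robot under decel: 0.7000²/(2·4.0000) = 0.0612 m
human over T_r+T_s: 1.6000·(0.1200+0.1750) = 0.4720 m
C+Z_d+Z_r = 0.0200+0.0050+0.0600 = 0.0850 m
sum ≈ 0.0840+0.0612+0.4720+0.0850 ≈ 0.7023 m = S ✓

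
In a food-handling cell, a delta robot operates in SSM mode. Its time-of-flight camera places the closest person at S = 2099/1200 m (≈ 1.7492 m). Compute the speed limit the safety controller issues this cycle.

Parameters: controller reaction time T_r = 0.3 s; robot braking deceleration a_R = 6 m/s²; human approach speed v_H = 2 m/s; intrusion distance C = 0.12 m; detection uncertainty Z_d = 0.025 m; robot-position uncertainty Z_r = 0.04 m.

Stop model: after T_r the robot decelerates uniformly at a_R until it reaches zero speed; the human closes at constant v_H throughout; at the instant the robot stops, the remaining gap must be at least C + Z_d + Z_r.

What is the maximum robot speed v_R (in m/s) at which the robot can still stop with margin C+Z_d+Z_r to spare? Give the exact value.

v_R_max = 13/10 m/s = 1.3000 m/s

collect terms ⇒ (1/12)·v_R² + (19/30)·v_R + (-1157/1200) = 0
  disc = (19/30)² − 4·(1/12)·(-1157/1200) = 289/400 ; √disc = 17/20
  v_R = (−(19/30) + 17/20) / (2·(1/12)) = 13/10 m/s
check:
stop time T_s = (13/10)/6 = 0.2167 s
reaction-phase robot travel = 1.3000·0.3000 = 0.3900 m
robot covers 1.3000·0.2167 − ½·6.0000·0.2167² = 0.1408 m while stopping
human over T_r+T_s: 2.0000·(0.3000+0.2167) = 1.0333 m
margins: 0.1200+0.0250+0.0400 = 0.1850 m
sum ≈ 0.3900+0.1408+1.0333+0.1850 ≈ 1.7492 m = S ✓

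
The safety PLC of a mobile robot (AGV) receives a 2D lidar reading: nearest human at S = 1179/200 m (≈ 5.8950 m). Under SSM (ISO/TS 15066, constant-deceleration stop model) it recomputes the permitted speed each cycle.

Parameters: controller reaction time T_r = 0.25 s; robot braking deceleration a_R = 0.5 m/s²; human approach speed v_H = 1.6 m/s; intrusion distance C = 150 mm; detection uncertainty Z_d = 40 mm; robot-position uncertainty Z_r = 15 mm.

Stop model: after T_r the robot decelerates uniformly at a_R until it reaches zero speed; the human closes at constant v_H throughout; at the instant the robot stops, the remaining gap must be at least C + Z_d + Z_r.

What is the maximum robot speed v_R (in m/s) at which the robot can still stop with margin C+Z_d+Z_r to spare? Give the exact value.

v_R_max = 23/20 m/s = 1.1500 m/s

collect terms ⇒ (1)·v_R² + (69/20)·v_R + (-529/100) = 0
  disc = (69/20)² − 4·(1)·(-529/100) = 529/16 ; √disc = 23/4
  v_R = (−(69/20) + 23/4) / (2·(1)) = 23/20 m/s
check:
T_s = v_R/a_R = (23/20)/(1/2) = 2.3000 s
reaction-phase robot travel = 1.1500·0.2500 = 0.2875 m
braking distance = 1.1500²/(2·0.5000) = 1.3225 m
person approaches 1.6000·(0.2500+2.3000) = 4.0800 m
margins: 0.1500+0.0400+0.0150 = 0.2050 m
sum ≈ 0.2875+1.3225+4.0800+0.2050 ≈ 5.8950 m = S ✓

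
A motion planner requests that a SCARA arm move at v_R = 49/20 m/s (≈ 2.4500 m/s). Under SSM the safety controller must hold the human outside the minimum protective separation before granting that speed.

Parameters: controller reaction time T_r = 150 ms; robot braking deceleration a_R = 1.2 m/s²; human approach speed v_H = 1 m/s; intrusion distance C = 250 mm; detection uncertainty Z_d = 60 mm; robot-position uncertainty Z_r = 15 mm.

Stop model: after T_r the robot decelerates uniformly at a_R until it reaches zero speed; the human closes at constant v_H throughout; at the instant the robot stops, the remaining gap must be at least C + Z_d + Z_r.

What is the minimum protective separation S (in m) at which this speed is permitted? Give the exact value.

S_min = 25849/4800 m = 5.3852 m

stop time T_s = (49/20)/(6/5) = 2.0417 s
robot in T_r: 2.4500·0.1500 = 0.3675 m
robot under decel: 2.4500²/(2·1.2000) = 2.5010 m
person approaches 1.0000·(0.1500+2.0417) = 2.1917 m
margins: 0.2500+0.0600+0.0150 = 0.3250 m
S_min ≈ 0.3675+2.5010+2.1917+0.3250  ⇒  S_min = 25849/4800 m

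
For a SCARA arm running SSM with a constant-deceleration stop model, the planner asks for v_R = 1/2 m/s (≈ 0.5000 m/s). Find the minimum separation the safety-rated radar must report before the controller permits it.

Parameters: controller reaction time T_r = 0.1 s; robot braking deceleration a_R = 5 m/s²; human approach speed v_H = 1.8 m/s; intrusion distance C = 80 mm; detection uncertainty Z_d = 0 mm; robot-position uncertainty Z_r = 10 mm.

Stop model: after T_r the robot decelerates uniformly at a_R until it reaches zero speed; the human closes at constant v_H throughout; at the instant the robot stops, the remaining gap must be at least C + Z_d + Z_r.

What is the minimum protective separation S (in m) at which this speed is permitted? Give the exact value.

S_min = 21/40 m = 0.5250 m

stop time T_s = (1/2)/5 = 0.1000 s
reaction-phase robot travel = 0.5000·0.1000 = 0.0500 m
braking distance = 0.5000²/(2·5.0000) = 0.0250 m
person approaches 1.8000·(0.1000+0.1000) = 0.3600 m
C+Z_d+Z_r = 0.0800+0.0000+0.0100 = 0.0900 m
S_min ≈ 0.0500+0.0250+0.3600+0.0900  ⇒  S_min = 21/40 m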